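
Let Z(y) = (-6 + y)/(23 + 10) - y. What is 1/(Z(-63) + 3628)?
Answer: 11/40578 ≈ 0.00027108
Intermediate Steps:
Z(y) = -2/11 - 32*y/33 (Z(y) = (-6 + y)/33 - y = (-6 + y)*(1/33) - y = (-2/11 + y/33) - y = -2/11 - 32*y/33)
1/(Z(-63) + 3628) = 1/((-2/11 - 32/33*(-63)) + 3628) = 1/((-2/11 + 672/11) + 3628) = 1/(670/11 + 3628) = 1/(40578/11) = 11/40578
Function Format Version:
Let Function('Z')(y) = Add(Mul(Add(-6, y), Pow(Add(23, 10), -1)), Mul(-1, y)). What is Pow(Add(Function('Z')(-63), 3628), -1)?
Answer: Rational(11, 40578) ≈ 0.00027108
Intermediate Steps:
Function('Z')(y) = Add(Rational(-2, 11), Mul(Rational(-32, 33), y)) (Function('Z')(y) = Add(Mul(Add(-6, y), Pow(33, -1)), Mul(-1, y)) = Add(Mul(Add(-6, y), Rational(1, 33)), Mul(-1, y)) = Add(Add(Rational(-2, 11), Mul(Rational(1, 33), y)), Mul(-1, y)) = Add(Rational(-2, 11), Mul(Rational(-32, 33), y)))
Pow(Add(Function('Z')(-63), 3628), -1) = Pow(Add(Add(Rational(-2, 11), Mul(Rational(-32, 33), -63)), 3628), -1) = Pow(Add(Add(Rational(-2, 11), Rational(672, 11)), 3628), -1) = Pow(Add(Rational(670, 11), 3628), -1) = Pow(Rational(40578, 11), -1) = Rational(11, 40578)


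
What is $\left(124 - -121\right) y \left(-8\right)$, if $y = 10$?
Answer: $-19600$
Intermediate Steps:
$\left(124 - -121\right) y \left(-8\right) = \left(124 - -121\right) 10 \left(-8\right) = \left(124 + 121\right) \left(-80\right) = 245 \left(-80\right) = -19600$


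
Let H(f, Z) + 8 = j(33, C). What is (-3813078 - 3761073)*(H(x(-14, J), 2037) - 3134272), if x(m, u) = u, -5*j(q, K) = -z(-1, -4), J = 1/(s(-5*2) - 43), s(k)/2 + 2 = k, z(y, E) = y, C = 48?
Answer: 118697557555551/5 ≈ 2.3740e+13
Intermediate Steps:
s(k) = -4 + 2*k
J = -1/67 (J = 1/((-4 + 2*(-5*2)) - 43) = 1/((-4 + 2*(-10)) - 43) = 1/((-4 - 20) - 43) = 1/(-24 - 43) = 1/(-67) = -1/67 ≈ -0.014925)
j(q, K) = -⅕ (j(q, K) = -(-1)*(-1)/5 = -⅕*1 = -⅕)
H(f, Z) = -41/5 (H(f, Z) = -8 - ⅕ = -41/5)
(-3813078 - 3761073)*(H(x(-14, J), 2037) - 3134272) = (-3813078 - 3761073)*(-41/5 - 3134272) = -7574151*(-15671401/5) = 118697557555551/5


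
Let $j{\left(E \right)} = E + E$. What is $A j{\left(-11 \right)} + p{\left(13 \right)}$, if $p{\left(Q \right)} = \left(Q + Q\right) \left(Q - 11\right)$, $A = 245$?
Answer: $-5338$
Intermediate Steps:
$j{\left(E \right)} = 2 E$
$p{\left(Q \right)} = 2 Q \left(-11 + Q\right)$
$A j{\left(-11 \right)} + p{\left(13 \right)} = 245 \cdot 2 \left(-11\right) + 2 \cdot 13 \left(-11 + 13\right) = 245 \left(-22\right) + 2 \cdot 13 \cdot 2 = -5390 + 52 = -5338$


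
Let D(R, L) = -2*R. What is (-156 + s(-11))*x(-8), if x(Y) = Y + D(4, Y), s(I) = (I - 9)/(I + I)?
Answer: 27296/11 ≈ 2481.5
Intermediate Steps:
s(I) = (-9 + I)/(2*I) (s(I) = (-9 + I)/((2*I)) = (-9 + I)*(1/(2*I)) = (-9 + I)/(2*I))
x(Y) = -8 + Y (x(Y) = Y - 2*4 = Y - 8 = -8 + Y)
(-156 + s(-11))*x(-8) = (-156 + (½)*(-9 - 11)/(-11))*(-8 - 8) = (-156 + (½)*(-1/11)*(-20))*(-16) = (-156 + 10/11)*(-16) = -1706/11*(-16) = 27296/11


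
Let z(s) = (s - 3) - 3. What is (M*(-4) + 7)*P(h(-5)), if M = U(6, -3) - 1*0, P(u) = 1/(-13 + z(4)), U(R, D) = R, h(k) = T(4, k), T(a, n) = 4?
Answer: 17/15 ≈ 1.1333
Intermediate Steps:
z(s) = -6 + s (z(s) = (-3 + s) - 3 = -6 + s)
h(k) = 4
P(u) = -1/15 (P(u) = 1/(-13 + (-6 + 4)) = 1/(-13 - 2) = 1/(-15) = -1/15)
M = 6 (M = 6 - 1*0 = 6 + 0 = 6)
(M*(-4) + 7)*P(h(-5)) = (6*(-4) + 7)*(-1/15) = (-24 + 7)*(-1/15) = -17*(-1/15) = 17/15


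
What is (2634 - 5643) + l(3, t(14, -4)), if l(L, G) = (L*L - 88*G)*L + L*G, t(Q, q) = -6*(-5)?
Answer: -10812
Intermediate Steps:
t(Q, q) = 30
l(L, G) = G*L + L*(L**2 - 88*G) (l(L, G) = (L**2 - 88*G)*L + G*L = L*(L**2 - 88*G) + G*L = G*L + L*(L**2 - 88*G))
(2634 - 5643) + l(3, t(14, -4)) = (2634 - 5643) + 3*(3**2 - 87*30) = -3009 + 3*(9 - 2610) = -3009 + 3*(-2601) = -3009 - 7803 = -10812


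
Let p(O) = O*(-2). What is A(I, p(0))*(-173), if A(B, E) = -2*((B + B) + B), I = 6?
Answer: 6228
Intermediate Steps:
p(O) = -2*O
A(B, E) = -6*B (A(B, E) = -2*(2*B + B) = -6*B)
A(I, p(0))*(-173) = -6*6*(-173) = -36*(-173) = 6228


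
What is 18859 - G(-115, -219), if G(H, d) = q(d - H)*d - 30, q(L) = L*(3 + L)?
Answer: 2319265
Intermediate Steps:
G(H, d) = -30 + d*(d - H)*(3 + d - H) (G(H, d) = ((d - H)*(3 + (d - H)))*d - 30 = ((d - H)*(3 + d - H))*d - 30 = d*(d - H)*(3 + d - H) - 30 = -30 + d*(d - H)*(3 + d - H))
18859 - G(-115, -219) = 18859 - (-30 - 1*(-219)*(-115 - 1*(-219))*(3 - 219 - 1*(-115))) = 18859 - (-30 - 1*(-219)*(-115 + 219)*(3 - 219 + 115)) = 18859 - (-30 - 1*(-219)*104*(-101)) = 18859 - (-30 - 2300376) = 18859 - 1*(-2300406) = 18859 + 2300406 = 2319265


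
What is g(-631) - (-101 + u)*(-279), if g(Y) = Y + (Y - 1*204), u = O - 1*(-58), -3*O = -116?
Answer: -2675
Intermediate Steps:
O = 116/3 (O = -⅓*(-116) = 116/3 ≈ 38.667)
u = 290/3 (u = 116/3 - 1*(-58) = 116/3 + 58 = 290/3 ≈ 96.667)
g(Y) = -204 + 2*Y (g(Y) = Y + (Y - 204) = Y + (-204 + Y) = -204 + 2*Y)
g(-631) - (-101 + u)*(-279) = (-204 + 2*(-631)) - (-101 + 290/3)*(-279) = (-204 - 1262) - (-13)*(-279)/3 = -1466 - 1*1209 = -1466 - 1209 = -2675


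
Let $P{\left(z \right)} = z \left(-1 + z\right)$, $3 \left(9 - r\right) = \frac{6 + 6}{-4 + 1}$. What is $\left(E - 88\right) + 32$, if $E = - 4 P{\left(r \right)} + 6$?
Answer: $- \frac{3922}{9} \approx -435.78$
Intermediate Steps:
$r = \frac{31}{3}$ ($r = 9 - \frac{\left(6 + 6\right) \frac{1}{-4 + 1}}{3} = 9 - \frac{12 \frac{1}{-3}}{3} = 9 - \frac{12 \left(- \frac{1}{3}\right)}{3} = 9 - - \frac{4}{3} = 9 + \frac{4}{3} = \frac{31}{3} \approx 10.333$)
$E = - \frac{3418}{9}$ ($E = - 4 \frac{31 \left(-1 + \frac{31}{3}\right)}{3} + 6 = - 4 \cdot \frac{31}{3} \cdot \frac{28}{3} + 6 = \left(-4\right) \frac{868}{9} + 6 = - \frac{3472}{9} + 6 = - \frac{3418}{9} \approx -379.78$)
$\left(E - 88\right) + 32 = \left(- \frac{3418}{9} - 88\right) + 32 = - \frac{4210}{9} + 32 = - \frac{3922}{9}$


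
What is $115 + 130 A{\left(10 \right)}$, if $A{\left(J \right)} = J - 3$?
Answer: $1025$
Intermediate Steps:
$A{\left(J \right)} = -3 + J$
$115 + 130 A{\left(10 \right)} = 115 + 130 \left(-3 + 10\right) = 115 + 130 \cdot 7 = 115 + 910 = 1025$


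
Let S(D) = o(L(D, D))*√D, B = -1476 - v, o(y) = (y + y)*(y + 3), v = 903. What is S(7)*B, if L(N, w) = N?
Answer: -333060*√7 ≈ -8.8119e+5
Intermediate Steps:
o(y) = 2*y*(3 + y) (o(y) = (2*y)*(3 + y) = 2*y*(3 + y))
B = -2379 (B = -1476 - 1*903 = -1476 - 903 = -2379)
S(D) = 2*D^(3/2)*(3 + D) (S(D) = (2*D*(3 + D))*√D = 2*D^(3/2)*(3 + D))
S(7)*B = (2*7^(3/2)*(3 + 7))*(-2379) = (2*(7*√7)*10)*(-2379) = (140*√7)*(-2379) = -333060*√7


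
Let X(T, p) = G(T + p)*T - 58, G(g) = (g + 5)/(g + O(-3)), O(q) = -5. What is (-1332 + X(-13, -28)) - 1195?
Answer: -59689/23 ≈ -2595.2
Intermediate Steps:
G(g) = (5 + g)/(-5 + g) (G(g) = (g + 5)/(g - 5) = (5 + g)/(-5 + g))
X(T, p) = -58 + T*(5 + T + p)/(-5 + T + p) (X(T, p) = ((5 + (T + p))/(-5 + (T + p)))*T - 58 = ((5 + T + p)/(-5 + T + p))*T - 58 = T*(5 + T + p)/(-5 + T + p) - 58 = -58 + T*(5 + T + p)/(-5 + T + p))
(-1332 + X(-13, -28)) - 1195 = (-1332 + (290 - 58*(-13) - 58*(-28) - 13*(5 - 13 - 28))/(-5 - 13 - 28)) - 1195 = (-1332 + (290 + 754 + 1624 - 13*(-36))/(-46)) - 1195 = (-1332 - (290 + 754 + 1624 + 468)/46) - 1195 = (-1332 - 1/46*3136) - 1195 = (-1332 - 1568/23) - 1195 = -32204/23 - 1195 = -59689/23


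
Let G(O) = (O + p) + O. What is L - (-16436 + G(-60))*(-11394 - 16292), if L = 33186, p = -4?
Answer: -458446974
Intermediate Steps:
G(O) = -4 + 2*O (G(O) = (O - 4) + O = (-4 + O) + O = -4 + 2*O)
L - (-16436 + G(-60))*(-11394 - 16292) = 33186 - (-16436 + (-4 + 2*(-60)))*(-11394 - 16292) = 33186 - (-16436 + (-4 - 120))*(-27686) = 33186 - (-16436 - 124)*(-27686) = 33186 - (-16560)*(-27686) = 33186 - 1*458480160 = 33186 - 458480160 = -458446974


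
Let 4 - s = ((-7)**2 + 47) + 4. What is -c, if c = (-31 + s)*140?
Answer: 17780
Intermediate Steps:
s = -96 (s = 4 - (((-7)**2 + 47) + 4) = 4 - ((49 + 47) + 4) = 4 - (96 + 4) = 4 - 1*100 = 4 - 100 = -96)
c = -17780 (c = (-31 - 96)*140 = -127*140 = -17780)
-c = -1*(-17780) = 17780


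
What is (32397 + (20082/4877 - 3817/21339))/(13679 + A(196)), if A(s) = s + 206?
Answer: 3371975520580/1465413936543 ≈ 2.3010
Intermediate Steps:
A(s) = 206 + s
(32397 + (20082/4877 - 3817/21339))/(13679 + A(196)) = (32397 + (20082/4877 - 3817/21339))/(13679 + (206 + 196)) = (32397 + (20082*(1/4877) - 3817*1/21339))/(13679 + 402) = (32397 + (20082/4877 - 3817/21339))/14081 = (32397 + 409914289/104070303)*(1/14081) = (3371975520580/104070303)*(1/14081) = 3371975520580/1465413936543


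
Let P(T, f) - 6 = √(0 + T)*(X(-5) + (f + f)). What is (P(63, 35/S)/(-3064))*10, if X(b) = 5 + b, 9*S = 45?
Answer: -15/766 - 105*√7/766 ≈ -0.38225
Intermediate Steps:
S = 5 (S = (⅑)*45 = 5)
P(T, f) = 6 + 2*f*√T (P(T, f) = 6 + √(0 + T)*((5 - 5) + (f + f)) = 6 + √T*(0 + 2*f) = 6 + √T*(2*f) = 6 + 2*f*√T)
(P(63, 35/S)/(-3064))*10 = ((6 + 2*(35/5)*√63)/(-3064))*10 = ((6 + 2*(35*(⅕))*(3*√7))*(-1/3064))*10 = ((6 + 2*7*(3*√7))*(-1/3064))*10 = ((6 + 42*√7)*(-1/3064))*10 = (-3/1532 - 21*√7/1532)*10 = -15/766 - 105*√7/766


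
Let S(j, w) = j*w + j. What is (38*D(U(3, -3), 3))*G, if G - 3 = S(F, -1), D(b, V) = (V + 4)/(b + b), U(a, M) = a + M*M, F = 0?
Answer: 133/4 ≈ 33.250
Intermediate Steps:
U(a, M) = a + M**2
D(b, V) = (4 + V)/(2*b) (D(b, V) = (4 + V)/((2*b)) = (4 + V)*(1/(2*b)) = (4 + V)/(2*b))
S(j, w) = j + j*w
G = 3 (G = 3 + 0*(1 - 1) = 3 + 0*0 = 3 + 0 = 3)
(38*D(U(3, -3), 3))*G = (38*((4 + 3)/(2*(3 + (-3)**2))))*3 = (38*((1/2)*7/(3 + 9)))*3 = (38*((1/2)*7/12))*3 = (38*((1/2)*(1/12)*7))*3 = (38*(7/24))*3 = (133/12)*3 = 133/4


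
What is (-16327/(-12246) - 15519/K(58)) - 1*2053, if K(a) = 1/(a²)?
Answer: -639338772047/12246 ≈ -5.2208e+7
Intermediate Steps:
K(a) = a⁻²
(-16327/(-12246) - 15519/K(58)) - 1*2053 = (-16327/(-12246) - 15519/(58⁻²)) - 1*2053 = (-16327*(-1/12246) - 15519/1/3364) - 2053 = (16327/12246 - 15519*3364) - 2053 = (16327/12246 - 52205916) - 2053 = -639313631009/12246 - 2053 = -639338772047/12246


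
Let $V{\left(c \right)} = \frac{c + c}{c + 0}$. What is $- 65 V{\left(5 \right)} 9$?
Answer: $-1170$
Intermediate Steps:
$V{\left(c \right)} = 2$ ($V{\left(c \right)} = \frac{2 c}{c} = 2$)
$- 65 V{\left(5 \right)} 9 = \left(-65\right) 2 \cdot 9 = \left(-130\right) 9 = -1170$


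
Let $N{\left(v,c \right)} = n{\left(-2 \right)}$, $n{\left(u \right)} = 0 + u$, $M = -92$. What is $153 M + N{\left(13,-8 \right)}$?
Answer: $-14078$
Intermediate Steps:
$n{\left(u \right)} = u$
$N{\left(v,c \right)} = -2$
$153 M + N{\left(13,-8 \right)} = 153 \left(-92\right) - 2 = -14076 - 2 = -14078$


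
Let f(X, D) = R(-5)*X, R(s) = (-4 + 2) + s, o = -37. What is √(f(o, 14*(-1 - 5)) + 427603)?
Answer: √427862 ≈ 654.11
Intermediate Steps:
R(s) = -2 + s
f(X, D) = -7*X (f(X, D) = (-2 - 5)*X = -7*X)
√(f(o, 14*(-1 - 5)) + 427603) = √(-7*(-37) + 427603) = √(259 + 427603) = √427862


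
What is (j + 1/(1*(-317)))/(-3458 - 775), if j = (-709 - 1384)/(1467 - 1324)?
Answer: 17016/4920157 ≈ 0.0034584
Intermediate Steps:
j = -161/11 (j = -2093/143 = -2093*1/143 = -161/11 ≈ -14.636)
(j + 1/(1*(-317)))/(-3458 - 775) = (-161/11 + 1/(1*(-317)))/(-3458 - 775) = (-161/11 + 1/(-317))/(-4233) = (-161/11 - 1/317)*(-1/4233) = -51048/3487*(-1/4233) = 17016/4920157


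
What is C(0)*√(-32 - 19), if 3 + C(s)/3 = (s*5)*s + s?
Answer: -9*I*√51 ≈ -64.273*I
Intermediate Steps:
C(s) = -9 + 3*s + 15*s² (C(s) = -9 + 3*((s*5)*s + s) = -9 + 3*((5*s)*s + s) = -9 + 3*(5*s² + s) = -9 + 3*(s + 5*s²) = -9 + (3*s + 15*s²) = -9 + 3*s + 15*s²)
C(0)*√(-32 - 19) = (-9 + 3*0 + 15*0²)*√(-32 - 19) = (-9 + 0 + 15*0)*√(-51) = (-9 + 0 + 0)*(I*√51) = -9*I*√51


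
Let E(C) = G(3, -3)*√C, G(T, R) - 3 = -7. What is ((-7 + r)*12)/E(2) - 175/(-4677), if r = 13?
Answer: 175/4677 - 9*√2 ≈ -12.691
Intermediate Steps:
G(T, R) = -4 (G(T, R) = 3 - 7 = -4)
E(C) = -4*√C
((-7 + r)*12)/E(2) - 175/(-4677) = ((-7 + 13)*12)/((-4*√2)) - 175/(-4677) = (6*12)*(-√2/8) - 175*(-1/4677) = 72*(-√2/8) + 175/4677 = -9*√2 + 175/4677 = 175/4677 - 9*√2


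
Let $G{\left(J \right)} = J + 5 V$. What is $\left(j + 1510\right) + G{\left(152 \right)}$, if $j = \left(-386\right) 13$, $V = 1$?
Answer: $-3351$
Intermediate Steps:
$G{\left(J \right)} = 5 + J$ ($G{\left(J \right)} = J + 5 \cdot 1 = J + 5 = 5 + J$)
$j = -5018$
$\left(j + 1510\right) + G{\left(152 \right)} = \left(-5018 + 1510\right) + \left(5 + 152\right) = -3508 + 157 = -3351$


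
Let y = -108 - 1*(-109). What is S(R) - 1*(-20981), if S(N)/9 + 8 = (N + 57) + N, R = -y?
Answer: 21404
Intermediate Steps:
y = 1 (y = -108 + 109 = 1)
R = -1 (R = -1*1 = -1)
S(N) = 441 + 18*N (S(N) = -72 + 9*((N + 57) + N) = -72 + 9*((57 + N) + N) = -72 + 9*(57 + 2*N) = -72 + (513 + 18*N) = 441 + 18*N)
S(R) - 1*(-20981) = (441 + 18*(-1)) - 1*(-20981) = (441 - 18) + 20981 = 423 + 20981 = 21404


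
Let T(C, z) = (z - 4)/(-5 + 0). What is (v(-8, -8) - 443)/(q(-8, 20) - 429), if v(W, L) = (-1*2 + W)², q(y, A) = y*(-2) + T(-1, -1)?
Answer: 343/412 ≈ 0.83252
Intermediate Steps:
T(C, z) = ⅘ - z/5 (T(C, z) = (-4 + z)/(-5) = (-4 + z)*(-⅕) = ⅘ - z/5)
q(y, A) = 1 - 2*y (q(y, A) = y*(-2) + (⅘ - ⅕*(-1)) = -2*y + (⅘ + ⅕) = -2*y + 1 = 1 - 2*y)
v(W, L) = (-2 + W)²
(v(-8, -8) - 443)/(q(-8, 20) - 429) = ((-2 - 8)² - 443)/((1 - 2*(-8)) - 429) = ((-10)² - 443)/((1 + 16) - 429) = (100 - 443)/(17 - 429) = -343/(-412) = -343*(-1/412) = 343/412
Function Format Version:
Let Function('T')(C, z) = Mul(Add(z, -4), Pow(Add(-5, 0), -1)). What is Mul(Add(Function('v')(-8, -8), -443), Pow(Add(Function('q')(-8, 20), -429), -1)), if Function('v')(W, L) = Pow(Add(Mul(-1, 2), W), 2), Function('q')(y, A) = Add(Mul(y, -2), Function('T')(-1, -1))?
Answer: Rational(343, 412) ≈ 0.83252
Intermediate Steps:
Function('T')(C, z) = Add(Rational(4, 5), Mul(Rational(-1, 5), z)) (Function('T')(C, z) = Mul(Add(-4, z), Pow(-5, -1)) = Mul(Add(-4, z), Rational(-1, 5)) = Add(Rational(4, 5), Mul(Rational(-1, 5), z)))
Function('q')(y, A) = Add(1, Mul(-2, y)) (Function('q')(y, A) = Add(Mul(y, -2), Add(Rational(4, 5), Mul(Rational(-1, 5), -1))) = Add(Mul(-2, y), Add(Rational(4, 5), Rational(1, 5))) = Add(Mul(-2, y), 1) = Add(1, Mul(-2, y)))
Function('v')(W, L) = Pow(Add(-2, W), 2)
Mul(Add(Function('v')(-8, -8), -443), Pow(Add(Function('q')(-8, 20), -429), -1)) = Mul(Add(Pow(Add(-2, -8), 2), -443), Pow(Add(Add(1, Mul(-2, -8)), -429), -1)) = Mul(Add(Pow(-10, 2), -443), Pow(Add(Add(1, 16), -429), -1)) = Mul(Add(100, -443), Pow(Add(17, -429), -1)) = Mul(-343, Pow(-412, -1)) = Mul(-343, Rational(-1, 412)) = Rational(343, 412)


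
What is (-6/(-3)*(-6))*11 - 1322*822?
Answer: -1086816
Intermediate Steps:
(-6/(-3)*(-6))*11 - 1322*822 = (-6*(-1/3)*(-6))*11 - 1086684 = (2*(-6))*11 - 1086684 = -12*11 - 1086684 = -132 - 1086684 = -1086816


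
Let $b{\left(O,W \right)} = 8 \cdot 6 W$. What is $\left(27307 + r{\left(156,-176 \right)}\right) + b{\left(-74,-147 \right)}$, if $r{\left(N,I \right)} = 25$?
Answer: $20276$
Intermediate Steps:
$b{\left(O,W \right)} = 48 W$
$\left(27307 + r{\left(156,-176 \right)}\right) + b{\left(-74,-147 \right)} = \left(27307 + 25\right) + 48 \left(-147\right) = 27332 - 7056 = 20276$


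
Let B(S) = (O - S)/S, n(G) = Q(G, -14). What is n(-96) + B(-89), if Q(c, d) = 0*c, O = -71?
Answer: -18/89 ≈ -0.20225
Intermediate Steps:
Q(c, d) = 0
n(G) = 0
B(S) = (-71 - S)/S
n(-96) + B(-89) = 0 + (-71 - 1*(-89))/(-89) = 0 - (-71 + 89)/89 = 0 - 1/89*18 = 0 - 18/89 = -18/89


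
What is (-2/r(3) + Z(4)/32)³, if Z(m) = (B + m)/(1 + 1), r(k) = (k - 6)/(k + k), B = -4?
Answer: 64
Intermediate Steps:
r(k) = (-6 + k)/(2*k) (r(k) = (-6 + k)/((2*k)) = (-6 + k)*(1/(2*k)) = (-6 + k)/(2*k))
Z(m) = -2 + m/2 (Z(m) = (-4 + m)/(1 + 1) = (-4 + m)/2 = (-4 + m)*(½) = -2 + m/2)
(-2/r(3) + Z(4)/32)³ = (-2*6/(-6 + 3) + (-2 + (½)*4)/32)³ = (-2/((½)*(⅓)*(-3)) + (-2 + 2)*(1/32))³ = (-2/(-½) + 0*(1/32))³ = (-2*(-2) + 0)³ = (4 + 0)³ = 4³ = 64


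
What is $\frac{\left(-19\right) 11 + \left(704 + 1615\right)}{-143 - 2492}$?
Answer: $- \frac{422}{527} \approx -0.80076$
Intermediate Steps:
$\frac{\left(-19\right) 11 + \left(704 + 1615\right)}{-143 - 2492} = \frac{-209 + 2319}{-2635} = 2110 \left(- \frac{1}{2635}\right) = - \frac{422}{527}$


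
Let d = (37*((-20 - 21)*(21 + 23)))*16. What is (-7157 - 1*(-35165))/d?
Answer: -3501/133496 ≈ -0.026226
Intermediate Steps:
d = -1067968 (d = (37*(-41*44))*16 = (37*(-1804))*16 = -66748*16 = -1067968)
(-7157 - 1*(-35165))/d = (-7157 - 1*(-35165))/(-1067968) = (-7157 + 35165)*(-1/1067968) = 28008*(-1/1067968) = -3501/133496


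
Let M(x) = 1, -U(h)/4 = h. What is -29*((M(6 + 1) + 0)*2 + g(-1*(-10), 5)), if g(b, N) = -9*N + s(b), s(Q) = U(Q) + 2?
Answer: 2349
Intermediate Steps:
U(h) = -4*h
s(Q) = 2 - 4*Q (s(Q) = -4*Q + 2 = 2 - 4*Q)
g(b, N) = 2 - 9*N - 4*b (g(b, N) = -9*N + (2 - 4*b) = 2 - 9*N - 4*b)
-29*((M(6 + 1) + 0)*2 + g(-1*(-10), 5)) = -29*((1 + 0)*2 + (2 - 9*5 - (-4)*(-10))) = -29*(1*2 + (2 - 45 - 4*10)) = -29*(2 + (2 - 45 - 40)) = -29*(2 - 83) = -29*(-81) = 2349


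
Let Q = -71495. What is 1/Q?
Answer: -1/71495 ≈ -1.3987e-5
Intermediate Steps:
1/Q = 1/(-71495) = -1/71495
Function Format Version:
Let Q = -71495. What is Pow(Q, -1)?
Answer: Rational(-1, 71495) ≈ -1.3987e-5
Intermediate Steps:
Pow(Q, -1) = Pow(-71495, -1) = Rational(-1, 71495)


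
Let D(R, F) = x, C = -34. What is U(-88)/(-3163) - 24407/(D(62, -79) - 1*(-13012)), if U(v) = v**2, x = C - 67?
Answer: -177182125/40837493 ≈ -4.3387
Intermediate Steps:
x = -101 (x = -34 - 67 = -101)
D(R, F) = -101
U(-88)/(-3163) - 24407/(D(62, -79) - 1*(-13012)) = (-88)**2/(-3163) - 24407/(-101 - 1*(-13012)) = 7744*(-1/3163) - 24407/(-101 + 13012) = -7744/3163 - 24407/12911 = -177182125/40837493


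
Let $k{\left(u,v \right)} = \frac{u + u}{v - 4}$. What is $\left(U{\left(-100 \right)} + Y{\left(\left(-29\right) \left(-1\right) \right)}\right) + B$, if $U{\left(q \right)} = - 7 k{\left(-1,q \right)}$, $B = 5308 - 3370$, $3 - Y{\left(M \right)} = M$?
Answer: $\frac{99417}{52} \approx 1911.9$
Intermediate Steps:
$Y{\left(M \right)} = 3 - M$
$B = 1938$ ($B = 5308 - 3370 = 1938$)
$k{\left(u,v \right)} = \frac{2 u}{-4 + v}$
$U{\left(q \right)} = \frac{14}{-4 + q}$ ($U{\left(q \right)} = - 7 \cdot 2 \left(-1\right) \frac{1}{-4 + q} = - 7 \left(- \frac{2}{-4 + q}\right) = \frac{14}{-4 + q}$)
$\left(U{\left(-100 \right)} + Y{\left(\left(-29\right) \left(-1\right) \right)}\right) + B = \left(\frac{14}{-4 - 100} + \left(3 - \left(-29\right) \left(-1\right)\right)\right) + 1938 = \left(\frac{14}{-104} + \left(3 - 29\right)\right) + 1938 = \left(14 \left(- \frac{1}{104}\right) + \left(3 - 29\right)\right) + 1938 = \left(- \frac{7}{52} - 26\right) + 1938 = - \frac{1359}{52} + 1938 = \frac{99417}{52}$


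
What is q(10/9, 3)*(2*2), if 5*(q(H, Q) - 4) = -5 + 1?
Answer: 64/5 ≈ 12.800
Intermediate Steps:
q(H, Q) = 16/5 (q(H, Q) = 4 + (-5 + 1)/5 = 4 + (1/5)*(-4) = 4 - 4/5 = 16/5)
q(10/9, 3)*(2*2) = 16*(2*2)/5 = (16/5)*4 = 64/5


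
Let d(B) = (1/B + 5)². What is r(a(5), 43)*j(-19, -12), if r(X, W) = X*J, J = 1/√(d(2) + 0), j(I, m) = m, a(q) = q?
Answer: -120/11 ≈ -10.909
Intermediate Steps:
d(B) = (5 + 1/B)²
J = 2/11 (J = 1/√((1 + 5*2)²/2² + 0) = 1/√((1 + 10)²/4 + 0) = 1/√((¼)*11² + 0) = 1/√((¼)*121 + 0) = 1/√(121/4 + 0) = 1/√(121/4) = 1/(11/2) = 1*(2/11) = 2/11 ≈ 0.18182)
r(X, W) = 2*X/11 (r(X, W) = X*(2/11) = 2*X/11)
r(a(5), 43)*j(-19, -12) = ((2/11)*5)*(-12) = (10/11)*(-12) = -120/11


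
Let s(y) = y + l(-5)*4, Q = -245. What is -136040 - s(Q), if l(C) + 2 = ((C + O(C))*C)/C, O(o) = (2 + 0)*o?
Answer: -135727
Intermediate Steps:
O(o) = 2*o
l(C) = -2 + 3*C (l(C) = -2 + ((C + 2*C)*C)/C = -2 + ((3*C)*C)/C = -2 + (3*C²)/C = -2 + 3*C)
s(y) = -68 + y (s(y) = y + (-2 + 3*(-5))*4 = y + (-2 - 15)*4 = y - 17*4 = y - 68 = -68 + y)
-136040 - s(Q) = -136040 - (-68 - 245) = -136040 - 1*(-313) = -136040 + 313 = -135727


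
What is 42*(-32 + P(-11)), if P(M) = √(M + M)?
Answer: -1344 + 42*I*√22 ≈ -1344.0 + 197.0*I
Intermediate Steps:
P(M) = √2*√M (P(M) = √(2*M) = √2*√M)
42*(-32 + P(-11)) = 42*(-32 + √2*√(-11)) = 42*(-32 + √2*(I*√11)) = 42*(-32 + I*√22) = -1344 + 42*I*√22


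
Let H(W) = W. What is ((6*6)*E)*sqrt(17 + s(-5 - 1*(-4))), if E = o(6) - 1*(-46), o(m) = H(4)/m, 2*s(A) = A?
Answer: 840*sqrt(66) ≈ 6824.2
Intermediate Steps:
s(A) = A/2
o(m) = 4/m
E = 140/3 (E = 4/6 - 1*(-46) = 4*(1/6) + 46 = 2/3 + 46 = 140/3 ≈ 46.667)
((6*6)*E)*sqrt(17 + s(-5 - 1*(-4))) = ((6*6)*(140/3))*sqrt(17 + (-5 - 1*(-4))/2) = (36*(140/3))*sqrt(17 + (-5 + 4)/2) = 1680*sqrt(17 + (1/2)*(-1)) = 1680*sqrt(17 - 1/2) = 1680*sqrt(33/2) = 1680*(sqrt(66)/2) = 840*sqrt(66)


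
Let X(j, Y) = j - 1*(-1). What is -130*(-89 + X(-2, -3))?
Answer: 11700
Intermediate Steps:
X(j, Y) = 1 + j (X(j, Y) = j + 1 = 1 + j)
-130*(-89 + X(-2, -3)) = -130*(-89 + (1 - 2)) = -130*(-89 - 1) = -130*(-90) = 11700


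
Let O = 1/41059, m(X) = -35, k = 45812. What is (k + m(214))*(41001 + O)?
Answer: 77063751166620/41059 ≈ 1.8769e+9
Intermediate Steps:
O = 1/41059 ≈ 2.4355e-5
(k + m(214))*(41001 + O) = (45812 - 35)*(41001 + 1/41059) = 45777*(1683460060/41059) = 77063751166620/41059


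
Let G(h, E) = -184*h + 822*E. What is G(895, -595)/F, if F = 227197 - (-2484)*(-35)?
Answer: -50290/10789 ≈ -4.6612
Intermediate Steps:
F = 140257 (F = 227197 - 1*86940 = 227197 - 86940 = 140257)
G(895, -595)/F = (-184*895 + 822*(-595))/140257 = (-164680 - 489090)*(1/140257) = -653770*1/140257 = -50290/10789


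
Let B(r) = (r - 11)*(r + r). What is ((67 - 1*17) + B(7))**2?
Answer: 36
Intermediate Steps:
B(r) = 2*r*(-11 + r) (B(r) = (-11 + r)*(2*r) = 2*r*(-11 + r))
((67 - 1*17) + B(7))**2 = ((67 - 1*17) + 2*7*(-11 + 7))**2 = ((67 - 17) + 2*7*(-4))**2 = (50 - 56)**2 = (-6)**2 = 36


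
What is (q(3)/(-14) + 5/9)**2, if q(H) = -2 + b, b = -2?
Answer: 2809/3969 ≈ 0.70774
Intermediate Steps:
q(H) = -4 (q(H) = -2 - 2 = -4)
(q(3)/(-14) + 5/9)**2 = (-4/(-14) + 5/9)**2 = (-4*(-1/14) + 5*(1/9))**2 = (2/7 + 5/9)**2 = (53/63)**2 = 2809/3969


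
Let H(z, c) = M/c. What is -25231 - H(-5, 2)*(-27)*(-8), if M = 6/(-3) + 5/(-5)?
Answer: -24907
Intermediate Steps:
M = -3 (M = 6*(-⅓) + 5*(-⅕) = -2 - 1 = -3)
H(z, c) = -3/c
-25231 - H(-5, 2)*(-27)*(-8) = -25231 - -3/2*(-27)*(-8) = -25231 - -3*½*(-27)*(-8) = -25231 - (-3/2*(-27))*(-8) = -25231 - 81*(-8)/2 = -25231 - 1*(-324) = -25231 + 324 = -24907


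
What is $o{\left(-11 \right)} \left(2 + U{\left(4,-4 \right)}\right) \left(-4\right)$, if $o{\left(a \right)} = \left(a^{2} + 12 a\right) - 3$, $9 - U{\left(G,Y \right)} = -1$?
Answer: $672$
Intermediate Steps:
$U{\left(G,Y \right)} = 10$ ($U{\left(G,Y \right)} = 9 - -1 = 9 + 1 = 10$)
$o{\left(a \right)} = -3 + a^{2} + 12 a$
$o{\left(-11 \right)} \left(2 + U{\left(4,-4 \right)}\right) \left(-4\right) = \left(-3 + \left(-11\right)^{2} + 12 \left(-11\right)\right) \left(2 + 10\right) \left(-4\right) = \left(-3 + 121 - 132\right) 12 \left(-4\right) = \left(-14\right) \left(-48\right) = 672$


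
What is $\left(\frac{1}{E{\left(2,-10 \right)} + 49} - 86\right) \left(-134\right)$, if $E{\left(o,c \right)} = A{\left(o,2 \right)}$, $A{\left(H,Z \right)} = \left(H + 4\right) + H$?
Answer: $\frac{656734}{57} \approx 11522.0$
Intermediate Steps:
$A{\left(H,Z \right)} = 4 + 2 H$ ($A{\left(H,Z \right)} = \left(4 + H\right) + H = 4 + 2 H$)
$E{\left(o,c \right)} = 4 + 2 o$
$\left(\frac{1}{E{\left(2,-10 \right)} + 49} - 86\right) \left(-134\right) = \left(\frac{1}{\left(4 + 2 \cdot 2\right) + 49} - 86\right) \left(-134\right) = \left(\frac{1}{\left(4 + 4\right) + 49} - 86\right) \left(-134\right) = \left(\frac{1}{8 + 49} - 86\right) \left(-134\right) = \left(\frac{1}{57} - 86\right) \left(-134\right) = \left(- \frac{4901}{57}\right) \left(-134\right) = \frac{656734}{57}$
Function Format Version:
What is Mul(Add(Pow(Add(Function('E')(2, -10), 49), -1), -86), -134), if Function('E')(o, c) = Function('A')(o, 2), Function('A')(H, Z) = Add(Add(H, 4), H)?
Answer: Rational(656734, 57) ≈ 11522.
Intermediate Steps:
Function('A')(H, Z) = Add(4, Mul(2, H)) (Function('A')(H, Z) = Add(Add(4, H), H) = Add(4, Mul(2, H)))
Function('E')(o, c) = Add(4, Mul(2, o))
Mul(Add(Pow(Add(Function('E')(2, -10), 49), -1), -86), -134) = Mul(Add(Pow(Add(Add(4, Mul(2, 2)), 49), -1), -86), -134) = Mul(Add(Pow(Add(Add(4, 4), 49), -1), -86), -134) = Mul(Add(Pow(Add(8, 49), -1), -86), -134) = Mul(Add(Pow(57, -1), -86), -134) = Mul(Add(Rational(1, 57), -86), -134) = Mul(Rational(-4901, 57), -134) = Rational(656734, 57)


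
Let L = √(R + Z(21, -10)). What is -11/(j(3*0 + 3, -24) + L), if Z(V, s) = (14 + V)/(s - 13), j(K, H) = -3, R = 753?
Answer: -759/17077 - 22*√99383/17077 ≈ -0.45058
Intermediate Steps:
Z(V, s) = (14 + V)/(-13 + s)
L = 2*√99383/23 (L = √(753 + (14 + 21)/(-13 - 10)) = √(753 + 35/(-23)) = √(753 - 1/23*35) = √(753 - 35/23) = √(17284/23) = 2*√99383/23 ≈ 27.413)
-11/(j(3*0 + 3, -24) + L) = -11/(-3 + 2*√99383/23)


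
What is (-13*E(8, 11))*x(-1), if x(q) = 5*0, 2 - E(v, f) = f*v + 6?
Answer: 0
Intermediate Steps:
E(v, f) = -4 - f*v (E(v, f) = 2 - (f*v + 6) = 2 - (6 + f*v) = 2 + (-6 - f*v) = -4 - f*v)
x(q) = 0
(-13*E(8, 11))*x(-1) = -13*(-4 - 1*11*8)*0 = -13*(-4 - 88)*0 = -13*(-92)*0 = 1196*0 = 0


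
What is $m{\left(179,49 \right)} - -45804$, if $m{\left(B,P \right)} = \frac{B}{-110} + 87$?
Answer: $\frac{5047831}{110} \approx 45889.0$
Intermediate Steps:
$m{\left(B,P \right)} = 87 - \frac{B}{110}$ ($m{\left(B,P \right)} = B \left(- \frac{1}{110}\right) + 87 = - \frac{B}{110} + 87 = 87 - \frac{B}{110}$)
$m{\left(179,49 \right)} - -45804 = \left(87 - \frac{179}{110}\right) - -45804 = \left(87 - \frac{179}{110}\right) + 45804 = \frac{9391}{110} + 45804 = \frac{5047831}{110}$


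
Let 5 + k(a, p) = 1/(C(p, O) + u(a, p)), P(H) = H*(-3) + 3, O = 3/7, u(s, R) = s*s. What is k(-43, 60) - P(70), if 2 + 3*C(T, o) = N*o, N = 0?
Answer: 1120093/5545 ≈ 202.00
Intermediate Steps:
u(s, R) = s²
O = 3/7 (O = 3*(⅐) = 3/7 ≈ 0.42857)
P(H) = 3 - 3*H (P(H) = -3*H + 3 = 3 - 3*H)
C(T, o) = -⅔ (C(T, o) = -⅔ + (0*o)/3 = -⅔ + (⅓)*0 = -⅔ + 0 = -⅔)
k(a, p) = -5 + 1/(-⅔ + a²)
k(-43, 60) - P(70) = (13 - 15*(-43)²)/(-2 + 3*(-43)²) - (3 - 3*70) = (13 - 15*1849)/(-2 + 3*1849) - (3 - 210) = (13 - 27735)/(-2 + 5547) - 1*(-207) = -27722/5545 + 207 = 1120093/5545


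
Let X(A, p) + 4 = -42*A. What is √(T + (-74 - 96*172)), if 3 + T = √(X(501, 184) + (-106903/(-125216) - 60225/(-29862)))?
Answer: √(-228274067637789264 + 1854762*I*√1158261682050056402)/3709524 ≈ 0.56313 + 128.8*I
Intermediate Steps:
X(A, p) = -4 - 42*A
T = -3 + I*√1158261682050056402/7419048 (T = -3 + √((-4 - 42*501) + (-106903/(-125216) - 60225/(-29862))) = -3 + √((-4 - 21042) + (-106903*(-1/125216) - 60225*(-1/29862))) = -3 + √(-21046 + (106903/125216 + 20075/9954)) = -3 + √(-21046 + 255558833/89028576) = -3 + √(-1873439851663/89028576) = -3 + I*√1158261682050056402/7419048 ≈ -3.0 + 145.06*I)
√(T + (-74 - 96*172)) = √((-3 + I*√1158261682050056402/7419048) + (-74 - 96*172)) = √((-3 + I*√1158261682050056402/7419048) + (-74 - 16512)) = √((-3 + I*√1158261682050056402/7419048) - 16586) = √(-16589 + I*√1158261682050056402/7419048)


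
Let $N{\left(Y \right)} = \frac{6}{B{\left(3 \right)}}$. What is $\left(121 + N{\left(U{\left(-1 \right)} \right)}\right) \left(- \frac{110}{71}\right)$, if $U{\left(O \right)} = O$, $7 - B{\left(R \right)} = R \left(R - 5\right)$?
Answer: $- \frac{173690}{923} \approx -188.18$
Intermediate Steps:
$B{\left(R \right)} = 7 - R \left(-5 + R\right)$ ($B{\left(R \right)} = 7 - R \left(R - 5\right) = 7 - R \left(-5 + R\right)$)
$N{\left(Y \right)} = \frac{6}{13}$ ($N{\left(Y \right)} = \frac{6}{7 - 3^{2} + 5 \cdot 3} = \frac{6}{7 - 9 + 15} = \frac{6}{13}$)
$\left(121 + N{\left(U{\left(-1 \right)} \right)}\right) \left(- \frac{110}{71}\right) = \left(121 + \frac{6}{13}\right) \left(- \frac{110}{71}\right) = \frac{1579 \left(\left(-110\right) \frac{1}{71}\right)}{13} = \frac{1579}{13} \left(- \frac{110}{71}\right) = - \frac{173690}{923}$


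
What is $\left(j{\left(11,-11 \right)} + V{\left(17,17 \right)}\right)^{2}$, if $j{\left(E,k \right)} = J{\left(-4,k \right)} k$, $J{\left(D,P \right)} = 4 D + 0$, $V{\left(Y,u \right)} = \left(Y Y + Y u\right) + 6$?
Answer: $577600$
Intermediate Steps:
$V{\left(Y,u \right)} = 6 + Y^{2} + Y u$ ($V{\left(Y,u \right)} = \left(Y^{2} + Y u\right) + 6 = 6 + Y^{2} + Y u$)
$J{\left(D,P \right)} = 4 D$
$j{\left(E,k \right)} = - 16 k$ ($j{\left(E,k \right)} = 4 \left(-4\right) k = - 16 k$)
$\left(j{\left(11,-11 \right)} + V{\left(17,17 \right)}\right)^{2} = \left(\left(-16\right) \left(-11\right) + \left(6 + 17^{2} + 17 \cdot 17\right)\right)^{2} = \left(176 + \left(6 + 289 + 289\right)\right)^{2} = \left(176 + 584\right)^{2} = 760^{2} = 577600$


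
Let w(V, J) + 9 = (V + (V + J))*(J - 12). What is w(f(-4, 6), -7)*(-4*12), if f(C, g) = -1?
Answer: -7776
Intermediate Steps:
w(V, J) = -9 + (-12 + J)*(J + 2*V) (w(V, J) = -9 + (V + (V + J))*(J - 12) = -9 + (V + (J + V))*(-12 + J) = -9 + (J + 2*V)*(-12 + J) = -9 + (-12 + J)*(J + 2*V))
w(f(-4, 6), -7)*(-4*12) = (-9 + (-7)**2 - 24*(-1) - 12*(-7) + 2*(-7)*(-1))*(-4*12) = (-9 + 49 + 24 + 84 + 14)*(-48) = 162*(-48) = -7776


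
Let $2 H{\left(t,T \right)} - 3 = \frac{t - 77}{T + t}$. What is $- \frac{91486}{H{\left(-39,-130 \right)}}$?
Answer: $- \frac{30922268}{623} \approx -49634.0$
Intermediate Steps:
$H{\left(t,T \right)} = \frac{3}{2} + \frac{-77 + t}{2 \left(T + t\right)}$ ($H{\left(t,T \right)} = \frac{3}{2} + \frac{\left(t - 77\right) \frac{1}{T + t}}{2} = \frac{3}{2} + \frac{\left(-77 + t\right) \frac{1}{T + t}}{2} = \frac{3}{2} + \frac{\frac{1}{T + t} \left(-77 + t\right)}{2} = \frac{3}{2} + \frac{-77 + t}{2 \left(T + t\right)}$)
$- \frac{91486}{H{\left(-39,-130 \right)}} = - \frac{91486}{\frac{1}{2} \frac{1}{-130 - 39} \left(-77 + 3 \left(-130\right) + 4 \left(-39\right)\right)} = - \frac{91486}{\frac{1}{2} \frac{1}{-169} \left(-77 - 390 - 156\right)} = - \frac{91486}{\frac{1}{2} \left(- \frac{1}{169}\right) \left(-623\right)} = - \frac{91486}{\frac{623}{338}} = \left(-91486\right) \frac{338}{623} = - \frac{30922268}{623}$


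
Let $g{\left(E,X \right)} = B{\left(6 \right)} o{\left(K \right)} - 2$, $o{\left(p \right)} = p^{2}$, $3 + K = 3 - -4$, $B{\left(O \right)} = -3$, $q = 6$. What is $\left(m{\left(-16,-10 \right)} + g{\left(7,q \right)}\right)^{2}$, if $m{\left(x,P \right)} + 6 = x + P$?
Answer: $6724$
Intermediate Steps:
$K = 4$ ($K = -3 + \left(3 - -4\right) = -3 + \left(3 + 4\right) = -3 + 7 = 4$)
$m{\left(x,P \right)} = -6 + P + x$ ($m{\left(x,P \right)} = -6 + \left(x + P\right) = -6 + \left(P + x\right) = -6 + P + x$)
$g{\left(E,X \right)} = -50$ ($g{\left(E,X \right)} = - 3 \cdot 4^{2} - 2 = \left(-3\right) 16 - 2 = -48 - 2 = -50$)
$\left(m{\left(-16,-10 \right)} + g{\left(7,q \right)}\right)^{2} = \left(\left(-6 - 10 - 16\right) - 50\right)^{2} = \left(-32 - 50\right)^{2} = \left(-82\right)^{2} = 6724$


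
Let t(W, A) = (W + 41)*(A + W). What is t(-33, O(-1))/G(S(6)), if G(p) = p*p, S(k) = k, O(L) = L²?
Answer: -64/9 ≈ -7.1111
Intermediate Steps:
G(p) = p²
t(W, A) = (41 + W)*(A + W)
t(-33, O(-1))/G(S(6)) = ((-33)² + 41*(-1)² + 41*(-33) + (-1)²*(-33))/(6²) = (1089 + 41*1 - 1353 + 1*(-33))/36 = (1089 + 41 - 1353 - 33)*(1/36) = -256*1/36 = -64/9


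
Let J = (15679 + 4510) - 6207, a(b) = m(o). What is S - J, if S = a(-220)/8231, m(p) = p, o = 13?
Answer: -115085829/8231 ≈ -13982.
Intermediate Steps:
a(b) = 13
J = 13982 (J = 20189 - 6207 = 13982)
S = 13/8231 ≈ 0.0015794
S - J = 13/8231 - 1*13982 = 13/8231 - 13982 = -115085829/8231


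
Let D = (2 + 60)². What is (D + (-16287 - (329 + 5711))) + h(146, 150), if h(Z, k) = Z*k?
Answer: 3417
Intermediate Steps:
D = 3844 (D = 62² = 3844)
(D + (-16287 - (329 + 5711))) + h(146, 150) = (3844 + (-16287 - (329 + 5711))) + 146*150 = (3844 + (-16287 - 1*6040)) + 21900 = (3844 + (-16287 - 6040)) + 21900 = (3844 - 22327) + 21900 = -18483 + 21900 = 3417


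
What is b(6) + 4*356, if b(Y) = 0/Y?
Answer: 1424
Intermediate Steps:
b(Y) = 0
b(6) + 4*356 = 0 + 4*356 = 0 + 1424 = 1424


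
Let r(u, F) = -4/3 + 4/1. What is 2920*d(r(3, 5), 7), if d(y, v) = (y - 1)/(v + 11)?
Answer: 7300/27 ≈ 270.37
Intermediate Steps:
r(u, F) = 8/3 (r(u, F) = -4*⅓ + 4*1 = -4/3 + 4 = 8/3)
d(y, v) = (-1 + y)/(11 + v)
2920*d(r(3, 5), 7) = 2920*((-1 + 8/3)/(11 + 7)) = 2920*((5/3)/18) = 2920*((1/18)*(5/3)) = 2920*(5/54) = 7300/27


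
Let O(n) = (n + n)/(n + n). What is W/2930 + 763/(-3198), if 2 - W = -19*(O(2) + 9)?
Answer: -810787/4685070 ≈ -0.17306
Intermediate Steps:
O(n) = 1 (O(n) = (2*n)/((2*n)) = (2*n)*(1/(2*n)) = 1)
W = 192 (W = 2 - (-19)*(1 + 9) = 2 - (-19)*10 = 2 - 1*(-190) = 2 + 190 = 192)
W/2930 + 763/(-3198) = 192/2930 + 763/(-3198) = 192*(1/2930) + 763*(-1/3198) = 96/1465 - 763/3198 = -810787/4685070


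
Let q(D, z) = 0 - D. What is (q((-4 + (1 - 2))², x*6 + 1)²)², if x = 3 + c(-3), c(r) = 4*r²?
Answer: 390625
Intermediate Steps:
x = 39 (x = 3 + 4*(-3)² = 3 + 4*9 = 3 + 36 = 39)
q(D, z) = -D
(q((-4 + (1 - 2))², x*6 + 1)²)² = ((-(-4 + (1 - 2))²)²)² = ((-(-4 - 1)²)²)² = ((-1*(-5)²)²)² = ((-1*25)²)² = ((-25)²)² = 625² = 390625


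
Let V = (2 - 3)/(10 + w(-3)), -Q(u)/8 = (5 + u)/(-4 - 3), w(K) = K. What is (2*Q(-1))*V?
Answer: -64/49 ≈ -1.3061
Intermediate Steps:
Q(u) = 40/7 + 8*u/7 (Q(u) = -8*(5 + u)/(-4 - 3) = -8*(5 + u)/(-7) = -8*(5 + u)*(-1)/7 = -8*(-5/7 - u/7) = 40/7 + 8*u/7)
V = -⅐ (V = (2 - 3)/(10 - 3) = -1/7 = -1*⅐ = -⅐ ≈ -0.14286)
(2*Q(-1))*V = (2*(40/7 + (8/7)*(-1)))*(-⅐) = (2*(40/7 - 8/7))*(-⅐) = (2*(32/7))*(-⅐) = (64/7)*(-⅐) = -64/49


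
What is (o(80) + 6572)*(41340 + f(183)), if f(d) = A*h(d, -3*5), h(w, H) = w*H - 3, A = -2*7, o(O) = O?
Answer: 530909424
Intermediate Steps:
A = -14
h(w, H) = -3 + H*w (h(w, H) = H*w - 3 = -3 + H*w)
f(d) = 42 + 210*d (f(d) = -14*(-3 + (-3*5)*d) = -14*(-3 - 15*d) = 42 + 210*d)
(o(80) + 6572)*(41340 + f(183)) = (80 + 6572)*(41340 + (42 + 210*183)) = 6652*(41340 + (42 + 38430)) = 6652*(41340 + 38472) = 6652*79812 = 530909424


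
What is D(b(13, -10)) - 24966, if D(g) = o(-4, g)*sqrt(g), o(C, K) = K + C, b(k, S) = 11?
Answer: -24966 + 7*sqrt(11) ≈ -24943.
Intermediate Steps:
o(C, K) = C + K
D(g) = sqrt(g)*(-4 + g) (D(g) = (-4 + g)*sqrt(g) = sqrt(g)*(-4 + g))
D(b(13, -10)) - 24966 = sqrt(11)*(-4 + 11) - 24966 = sqrt(11)*7 - 24966 = 7*sqrt(11) - 24966 = -24966 + 7*sqrt(11)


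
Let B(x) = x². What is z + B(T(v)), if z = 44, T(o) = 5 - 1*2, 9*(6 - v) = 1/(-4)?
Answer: 53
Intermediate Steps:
v = 217/36 (v = 6 - 1/(9*(-4)) = 6 - (-1)/(9*4) = 6 - ⅑*(-¼) = 6 + 1/36 = 217/36 ≈ 6.0278)
T(o) = 3 (T(o) = 5 - 2 = 3)
z + B(T(v)) = 44 + 3² = 44 + 9 = 53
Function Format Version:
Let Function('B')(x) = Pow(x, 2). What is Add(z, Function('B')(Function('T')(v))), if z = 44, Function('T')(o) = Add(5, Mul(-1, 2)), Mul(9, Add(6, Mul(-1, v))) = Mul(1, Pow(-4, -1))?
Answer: 53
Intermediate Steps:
v = Rational(217, 36) (v = Add(6, Mul(Rational(-1, 9), Mul(1, Pow(-4, -1)))) = Add(6, Mul(Rational(-1, 9), Mul(1, Rational(-1, 4)))) = Add(6, Mul(Rational(-1, 9), Rational(-1, 4))) = Add(6, Rational(1, 36)) = Rational(217, 36) ≈ 6.0278)
Function('T')(o) = 3 (Function('T')(o) = Add(5, -2) = 3)
Add(z, Function('B')(Function('T')(v))) = Add(44, Pow(3, 2)) = Add(44, 9) = 53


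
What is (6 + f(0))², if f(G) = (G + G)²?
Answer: 36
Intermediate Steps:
f(G) = 4*G² (f(G) = (2*G)² = 4*G²)
(6 + f(0))² = (6 + 4*0²)² = (6 + 4*0)² = (6 + 0)² = 6² = 36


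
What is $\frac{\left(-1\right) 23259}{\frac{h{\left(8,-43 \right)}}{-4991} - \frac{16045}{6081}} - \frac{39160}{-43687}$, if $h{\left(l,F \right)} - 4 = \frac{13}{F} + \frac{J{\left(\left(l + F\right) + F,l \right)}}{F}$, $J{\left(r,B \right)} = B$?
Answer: $\frac{1326228821230851809}{150474795769592} \approx 8813.6$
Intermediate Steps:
$h{\left(l,F \right)} = 4 + \frac{13}{F} + \frac{l}{F}$ ($h{\left(l,F \right)} = 4 + \left(\frac{13}{F} + \frac{l}{F}\right) = 4 + \frac{13}{F} + \frac{l}{F}$)
$\frac{\left(-1\right) 23259}{\frac{h{\left(8,-43 \right)}}{-4991} - \frac{16045}{6081}} - \frac{39160}{-43687} = \frac{\left(-1\right) 23259}{\frac{\frac{1}{-43} \left(13 + 8 + 4 \left(-43\right)\right)}{-4991} - \frac{16045}{6081}} - \frac{39160}{-43687} = - \frac{23259}{- \frac{13 + 8 - 172}{43} \left(- \frac{1}{4991}\right) - \frac{16045}{6081}} - - \frac{39160}{43687} = - \frac{23259}{\left(- \frac{1}{43}\right) \left(-151\right) \left(- \frac{1}{4991}\right) - \frac{16045}{6081}} + \frac{39160}{43687} = - \frac{23259}{\frac{151}{43} \left(- \frac{1}{4991}\right) - \frac{16045}{6081}} + \frac{39160}{43687} = - \frac{23259}{- \frac{151}{214613} - \frac{16045}{6081}} + \frac{39160}{43687} = - \frac{23259}{- \frac{3444383816}{1305061653}} + \frac{39160}{43687} = \left(-23259\right) \left(- \frac{1305061653}{3444383816}\right) + \frac{39160}{43687} = \frac{30354428987127}{3444383816} + \frac{39160}{43687} = \frac{1326228821230851809}{150474795769592}$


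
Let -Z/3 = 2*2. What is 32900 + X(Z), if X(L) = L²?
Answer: 33044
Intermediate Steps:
Z = -12 (Z = -6*2 = -3*4 = -12)
32900 + X(Z) = 32900 + (-12)² = 32900 + 144 = 33044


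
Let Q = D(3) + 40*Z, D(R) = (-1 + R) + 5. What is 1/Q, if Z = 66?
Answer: 1/2647 ≈ 0.00037779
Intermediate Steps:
D(R) = 4 + R
Q = 2647 (Q = (4 + 3) + 40*66 = 7 + 2640 = 2647)
1/Q = 1/2647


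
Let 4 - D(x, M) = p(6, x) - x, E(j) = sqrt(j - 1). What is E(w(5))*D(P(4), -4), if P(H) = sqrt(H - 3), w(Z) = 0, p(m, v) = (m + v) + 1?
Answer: -3*I ≈ -3.0*I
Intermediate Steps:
p(m, v) = 1 + m + v
P(H) = sqrt(-3 + H)
E(j) = sqrt(-1 + j)
D(x, M) = -3 (D(x, M) = 4 - ((1 + 6 + x) - x) = 4 - ((7 + x) - x) = 4 - 1*7 = 4 - 7 = -3)
E(w(5))*D(P(4), -4) = sqrt(-1 + 0)*(-3) = sqrt(-1)*(-3) = I*(-3) = -3*I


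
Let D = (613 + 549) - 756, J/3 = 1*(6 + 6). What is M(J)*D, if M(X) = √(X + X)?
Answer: 2436*√2 ≈ 3445.0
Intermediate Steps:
J = 36 (J = 3*(1*(6 + 6)) = 3*(1*12) = 3*12 = 36)
M(X) = √2*√X (M(X) = √(2*X) = √2*√X)
D = 406 (D = 1162 - 756 = 406)
M(J)*D = (√2*√36)*406 = (√2*6)*406 = (6*√2)*406 = 2436*√2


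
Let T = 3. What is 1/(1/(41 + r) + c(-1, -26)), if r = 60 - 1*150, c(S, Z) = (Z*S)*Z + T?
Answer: -49/32978 ≈ -0.0014858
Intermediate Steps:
c(S, Z) = 3 + S*Z² (c(S, Z) = (Z*S)*Z + 3 = (S*Z)*Z + 3 = S*Z² + 3 = 3 + S*Z²)
r = -90 (r = 60 - 150 = -90)
1/(1/(41 + r) + c(-1, -26)) = 1/(1/(41 - 90) + (3 - 1*(-26)²)) = 1/(1/(-49) + (3 - 1*676)) = 1/(-1/49 + (3 - 676)) = 1/(-1/49 - 673) = 1/(-32978/49) = -49/32978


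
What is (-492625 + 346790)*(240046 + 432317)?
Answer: -98054058105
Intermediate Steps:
(-492625 + 346790)*(240046 + 432317) = -145835*672363 = -98054058105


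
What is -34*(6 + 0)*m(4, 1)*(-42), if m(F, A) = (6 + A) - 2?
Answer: 42840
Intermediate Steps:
m(F, A) = 4 + A
-34*(6 + 0)*m(4, 1)*(-42) = -34*(6 + 0)*(4 + 1)*(-42) = -204*5*(-42) = -34*30*(-42) = -1020*(-42) = 42840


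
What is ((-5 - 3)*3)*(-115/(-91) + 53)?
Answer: -118512/91 ≈ -1302.3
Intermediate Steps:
((-5 - 3)*3)*(-115/(-91) + 53) = (-8*3)*(-115*(-1/91) + 53) = -24*(115/91 + 53) = -24*4938/91 = -118512/91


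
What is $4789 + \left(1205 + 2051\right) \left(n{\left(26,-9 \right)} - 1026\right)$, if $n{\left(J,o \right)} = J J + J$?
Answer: $-1050155$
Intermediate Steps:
$n{\left(J,o \right)} = J + J^{2}$ ($n{\left(J,o \right)} = J^{2} + J = J + J^{2}$)
$4789 + \left(1205 + 2051\right) \left(n{\left(26,-9 \right)} - 1026\right) = 4789 + \left(1205 + 2051\right) \left(26 \left(1 + 26\right) - 1026\right) = 4789 + 3256 \left(26 \cdot 27 - 1026\right) = 4789 + 3256 \left(702 - 1026\right) = 4789 + 3256 \left(-324\right) = 4789 - 1054944 = -1050155$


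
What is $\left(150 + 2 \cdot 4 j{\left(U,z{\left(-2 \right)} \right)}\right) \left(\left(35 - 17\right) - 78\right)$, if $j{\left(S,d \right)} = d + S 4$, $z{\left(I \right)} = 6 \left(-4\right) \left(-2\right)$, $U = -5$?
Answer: $-22440$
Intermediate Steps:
$z{\left(I \right)} = 48$ ($z{\left(I \right)} = \left(-24\right) \left(-2\right) = 48$)
$j{\left(S,d \right)} = d + 4 S$
$\left(150 + 2 \cdot 4 j{\left(U,z{\left(-2 \right)} \right)}\right) \left(\left(35 - 17\right) - 78\right) = \left(150 + 2 \cdot 4 \left(48 + 4 \left(-5\right)\right)\right) \left(\left(35 - 17\right) - 78\right) = \left(150 + 8 \left(48 - 20\right)\right) \left(\left(35 - 17\right) - 78\right) = \left(150 + 8 \cdot 28\right) \left(18 - 78\right) = \left(150 + 224\right) \left(-60\right) = 374 \left(-60\right) = -22440$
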